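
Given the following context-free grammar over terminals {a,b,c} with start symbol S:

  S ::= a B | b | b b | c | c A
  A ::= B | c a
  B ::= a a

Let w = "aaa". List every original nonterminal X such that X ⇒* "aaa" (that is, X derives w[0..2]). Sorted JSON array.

Convert to CNF:
  S -> T0 B | T1 A | T2 T2 | b | c
  A -> T0 T0 | T1 T0
  B -> T0 T0
  T0 -> a
  T1 -> c
  T2 -> b

CYK table (by increasing span), restricted to cells inside w[0..2]:
  T[0,0] 'a' = {T0}  orig:{}
  T[1,1] 'a' = {T0}  orig:{}
  T[2,2] 'a' = {T0}  orig:{}
  T[0,1] 'aa' = {A,B}
  T[1,2] 'aa' = {A,B}
  T[0,2] 'aaa' = {S}

Original NTs in T[0,2] deriving "aaa": ["S"]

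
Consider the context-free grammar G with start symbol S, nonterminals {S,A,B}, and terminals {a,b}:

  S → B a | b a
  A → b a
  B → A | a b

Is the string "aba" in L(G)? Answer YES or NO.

CNF form of G:
  S -> B T1 | T0 T1
  A -> T0 T1
  B -> T0 T1 | T1 T0
  T0 -> b
  T1 -> a

CYK fill:
  [0..0]={T1}  "a"  orig:{}
  [1..1]={T0}  "b"  orig:{}
  [2..2]={T1}  "a"  orig:{}
  [0..1]={B}  "ab"
  [1..2]={A,B,S}  "ba"
  [0..2]={S}  "aba"

S ∈ T[0,2] ⇒ YES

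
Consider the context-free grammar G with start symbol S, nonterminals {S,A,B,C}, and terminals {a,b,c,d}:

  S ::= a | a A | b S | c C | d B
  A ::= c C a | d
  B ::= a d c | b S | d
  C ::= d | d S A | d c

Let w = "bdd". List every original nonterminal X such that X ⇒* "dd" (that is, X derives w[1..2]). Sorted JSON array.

Convert to CNF:
  S -> T0 C | T1 A | T2 B | T3 S | a
  A -> T0 X4 | d
  B -> T1 X5 | T3 S | d
  C -> T2 T0 | T2 X6 | d
  T0 -> c
  T1 -> a
  T2 -> d
  T3 -> b
  X4 -> C T1
  X5 -> T2 T0
  X6 -> S A

CYK table (by increasing span), restricted to cells inside w[1..2]:
  cell(1,1) d: {A,B,C,T2}  orig:{A,B,C}
  cell(2,2) d: {A,B,C,T2}  orig:{A,B,C}
  cell(1,2) dd: {S}

Original NTs in T[1,2] deriving "dd": ["S"]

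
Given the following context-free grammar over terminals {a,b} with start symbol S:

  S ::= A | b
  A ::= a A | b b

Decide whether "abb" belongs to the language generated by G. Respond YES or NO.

Convert to CNF:
  S -> T0 A | T1 T1 | b
  A -> T0 A | T1 T1
  T0 -> a
  T1 -> b

Fill CYK table bottom-up:
  [0..0]={T0}  "a"  orig:{}
  [1..1]={S,T1}  "b"  orig:{S}
  [2..2]={S,T1}  "b"  orig:{S}
  [0..1]=∅  "ab"
  [1..2]={A,S}  "bb"
  [0..2]={A,S}  "abb"

S ∈ T[0,2] ⇒ YES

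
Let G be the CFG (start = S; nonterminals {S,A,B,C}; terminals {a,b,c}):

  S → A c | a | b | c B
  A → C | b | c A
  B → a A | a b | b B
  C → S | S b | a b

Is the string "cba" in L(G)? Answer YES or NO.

Convert to CNF:
  S -> A T0 | T0 B | a | b
  A -> A T0 | S T1 | T0 A | T0 B | T2 T1 | a | b
  B -> T1 B | T2 A | T2 T1
  C -> A T0 | S T1 | T0 B | T2 T1 | a | b
  T0 -> c
  T1 -> b
  T2 -> a

Fill CYK table bottom-up:
  cell(0,0) c: {T0}  orig:{}
  cell(1,1) b: {A,C,S,T1}  orig:{A,C,S}
  cell(2,2) a: {A,C,S,T2}  orig:{A,C,S}
  cell(0,1) cb: {A}
  cell(1,2) ba: ∅
  cell(0,2) cba: ∅

S ∉ T[0,2] ⇒ NO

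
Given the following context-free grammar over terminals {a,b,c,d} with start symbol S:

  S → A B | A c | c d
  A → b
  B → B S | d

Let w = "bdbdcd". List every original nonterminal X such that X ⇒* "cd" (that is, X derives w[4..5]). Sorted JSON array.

CNF form of G:
  S -> A B | A T0 | T0 T1
  A -> b
  B -> B S | d
  T0 -> c
  T1 -> d

CYK fill, restricted to cells inside w[4..5]:
  [4..4]={T0}  "c"  orig:{}
  [5..5]={B,T1}  "d"  orig:{B}
  [4..5]={S}  "cd"

Original NTs in T[4,5] deriving "cd": ["S"]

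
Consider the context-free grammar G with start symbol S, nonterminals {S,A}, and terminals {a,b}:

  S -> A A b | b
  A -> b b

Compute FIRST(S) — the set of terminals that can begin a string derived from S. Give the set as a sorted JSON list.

FIRST iteration:
[1]
  A via A→b b: +{b}
  S via S→A A b: +{b}
  S: {b}  A: {b}
[2] — fixpoint
  S: {b}  A: {b}

FIRST(S) = ["b"]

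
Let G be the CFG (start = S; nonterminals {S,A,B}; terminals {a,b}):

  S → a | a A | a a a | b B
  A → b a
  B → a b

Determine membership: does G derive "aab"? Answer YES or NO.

CNF form of G:
  S -> T0 B | T1 A | T1 X2 | a
  A -> T0 T1
  B -> T1 T0
  T0 -> b
  T1 -> a
  X2 -> T1 T1

CYK fill:
  [0..0]={S,T1}  "a"  orig:{S}
  [1..1]={S,T1}  "a"  orig:{S}
  [2..2]={T0}  "b"  orig:{}
  [0..1]={X2}  "aa"  orig:{}
  [1..2]={B}  "ab"
  [0..2]=∅  "aab"

S ∉ T[0,2] ⇒ NO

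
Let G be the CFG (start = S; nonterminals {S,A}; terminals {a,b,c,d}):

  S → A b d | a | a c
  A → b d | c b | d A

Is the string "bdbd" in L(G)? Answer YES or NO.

Convert to CNF:
  S -> A X4 | T3 T2 | a
  A -> T0 T1 | T1 A | T2 T0
  T0 -> b
  T1 -> d
  T2 -> c
  T3 -> a
  X4 -> T0 T1

Fill CYK table bottom-up:
  [0..0]={T0}  "b"  orig:{}
  [1..1]={T1}  "d"  orig:{}
  [2..2]={T0}  "b"  orig:{}
  [3..3]={T1}  "d"  orig:{}
  [0..1]={A,X4}  "bd"  orig:{A}
  [1..2]=∅  "db"
  [2..3]={A,X4}  "bd"  orig:{A}
  [0..2]=∅  "bdb"
  [1..3]={A}  "dbd"
  [0..3]={S}  "bdbd"

S ∈ T[0,3] ⇒ YES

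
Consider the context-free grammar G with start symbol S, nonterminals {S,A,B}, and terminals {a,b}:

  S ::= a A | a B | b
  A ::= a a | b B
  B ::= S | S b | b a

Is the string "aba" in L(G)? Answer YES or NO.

Convert to CNF:
  S -> T0 A | T0 B | b
  A -> T0 T0 | T1 B
  B -> S T1 | T0 A | T0 B | T1 T0 | b
  T0 -> a
  T1 -> b

Fill CYK table bottom-up:
  [0..0]={T0}  "a"  orig:{}
  [1..1]={B,S,T1}  "b"  orig:{B,S}
  [2..2]={T0}  "a"  orig:{}
  [0..1]={B,S}  "ab"
  [1..2]={B}  "ba"
  [0..2]={B,S}  "aba"

S ∈ T[0,2] ⇒ YES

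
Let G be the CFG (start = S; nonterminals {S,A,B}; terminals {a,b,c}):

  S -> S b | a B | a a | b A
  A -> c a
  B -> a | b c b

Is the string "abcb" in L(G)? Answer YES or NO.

CNF form of G:
  S -> S T2 | T1 B | T1 T1 | T2 A
  A -> T0 T1
  B -> T2 X3 | a
  T0 -> c
  T1 -> a
  T2 -> b
  X3 -> T0 T2

Fill CYK table bottom-up:
  T[0,0] 'a' = {B,T1}  orig:{B}
  T[1,1] 'b' = {T2}  orig:{}
  T[2,2] 'c' = {T0}  orig:{}
  T[3,3] 'b' = {T2}  orig:{}
  T[0,1] 'ab' = ∅
  T[1,2] 'bc' = ∅
  T[2,3] 'cb' = {X3}  orig:{}
  T[0,2] 'abc' = ∅
  T[1,3] 'bcb' = {B}
  T[0,3] 'abcb' = {S}

S ∈ T[0,3] ⇒ YES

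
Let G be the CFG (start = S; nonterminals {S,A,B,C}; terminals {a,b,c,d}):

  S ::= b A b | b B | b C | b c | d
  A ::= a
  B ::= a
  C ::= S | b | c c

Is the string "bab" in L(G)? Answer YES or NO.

CNF form of G:
  S -> T0 B | T0 C | T0 T1 | T0 X3 | d
  A -> a
  B -> a
  C -> T0 B | T0 C | T0 T1 | T0 X2 | T1 T1 | b | d
  T0 -> b
  T1 -> c
  X2 -> A T0
  X3 -> A T0

CYK table (by increasing span):
  T[0,0] 'b' = {C,T0}  orig:{C}
  T[1,1] 'a' = {A,B}
  T[2,2] 'b' = {C,T0}  orig:{C}
  T[0,1] 'ba' = {C,S}
  T[1,2] 'ab' = {X2,X3}  orig:{}
  T[0,2] 'bab' = {C,S}

S ∈ T[0,2] ⇒ YES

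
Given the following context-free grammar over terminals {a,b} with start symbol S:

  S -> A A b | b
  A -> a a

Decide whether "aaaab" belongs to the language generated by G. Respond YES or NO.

Convert to CNF:
  S -> A X2 | b
  A -> T0 T0
  T0 -> a
  T1 -> b
  X2 -> A T1

CYK fill:
  cell(0,0) a: {T0}  orig:{}
  cell(1,1) a: {T0}  orig:{}
  cell(2,2) a: {T0}  orig:{}
  cell(3,3) a: {T0}  orig:{}
  cell(4,4) b: {S,T1}  orig:{S}
  cell(0,1) aa: {A}
  cell(1,2) aa: {A}
  cell(2,3) aa: {A}
  cell(3,4) ab: ∅
  cell(0,2) aaa: ∅
  cell(1,3) aaa: ∅
  cell(2,4) aab: {X2}  orig:{}
  cell(0,3) aaaa: ∅
  cell(1,4) aaab: ∅
  cell(0,4) aaaab: {S}

S ∈ T[0,4] ⇒ YES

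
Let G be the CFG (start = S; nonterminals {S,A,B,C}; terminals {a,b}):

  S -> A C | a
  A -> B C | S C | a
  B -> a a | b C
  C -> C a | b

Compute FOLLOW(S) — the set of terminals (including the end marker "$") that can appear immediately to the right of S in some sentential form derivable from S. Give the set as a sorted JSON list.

FIRST sets, iterate to fixpoint:
round 1:
  A via A→a: +{a}
  B via B→a a: +{a}
  B via B→b C: +{b}
  C via C→b: +{b}
  S via S→A C: +{a}
  FIRST(S)={a}  FIRST(A)={a}  FIRST(B)={a,b}  FIRST(C)={b}
round 2:
  A via A→B C: +{b}
  S via S→A C: +{b}
  FIRST(S)={a,b}  FIRST(A)={a,b}  FIRST(B)={a,b}  FIRST(C)={b}
round 3: — fixpoint
  FIRST(S)={a,b}  FIRST(A)={a,b}  FIRST(B)={a,b}  FIRST(C)={b}

FOLLOW iteration:
seed FOLLOW(S) with $
pass 1:
  A→B C: FOLLOW(B) ⊇ FIRST(C) = {b}; new: +{b}
  A→S C: FOLLOW(S) ⊇ FIRST(C) = {b}; new: +{b}
  B→b C: FOLLOW(C) ⊇ FOLLOW(B) ⊇ {b}; new: +{b}
  C→C a: FOLLOW(C) ⊇ FIRST(a) = {a}; new: +{a}
  S→A C: FOLLOW(A) ⊇ FIRST(C) = {b}; new: +{b}
  S→A C: FOLLOW(C) ⊇ FOLLOW(S) ⊇ {$,b}; new: +{$}
  FOLLOW(S)={$,b}  FOLLOW(A)={b}  FOLLOW(B)={b}  FOLLOW(C)={$,a,b}
pass 2: done
  FOLLOW(S)={$,b}  FOLLOW(A)={b}  FOLLOW(B)={b}  FOLLOW(C)={$,a,b}

FOLLOW(S) = ["$", "b"]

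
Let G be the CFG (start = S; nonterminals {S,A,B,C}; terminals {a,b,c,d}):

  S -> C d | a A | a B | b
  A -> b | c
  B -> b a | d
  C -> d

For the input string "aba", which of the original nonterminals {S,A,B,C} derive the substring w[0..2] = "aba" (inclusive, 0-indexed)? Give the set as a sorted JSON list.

Convert to CNF:
  S -> C T2 | T1 A | T1 B | b
  A -> b | c
  B -> T0 T1 | d
  C -> d
  T0 -> b
  T1 -> a
  T2 -> d

CYK fill, restricted to cells inside w[0..2]:
  cell(0,0) a: {T1}  orig:{}
  cell(1,1) b: {A,S,T0}  orig:{A,S}
  cell(2,2) a: {T1}  orig:{}
  cell(0,1) ab: {S}
  cell(1,2) ba: {B}
  cell(0,2) aba: {S}

Original NTs in T[0,2] deriving "aba": ["S"]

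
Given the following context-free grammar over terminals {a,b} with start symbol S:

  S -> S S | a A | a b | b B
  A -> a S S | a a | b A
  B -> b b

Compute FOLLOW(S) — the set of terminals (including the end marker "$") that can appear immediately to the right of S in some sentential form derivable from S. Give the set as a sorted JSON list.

Compute FIRST by fixpoint:
iter 1:
  A via A→a S S: +{a}
  A via A→b A: +{b}
  B via B→b b: +{b}
  S via S→a A: +{a}
  S via S→b B: +{b}
  S: {a,b}  A: {a,b}  B: {b}
iter 2: (no change)
  S: {a,b}  A: {a,b}  B: {b}

FOLLOW sets:
initialize: $ ∈ FOLLOW(S)
pass 1:
  A→a S S: FOLLOW(S) ⊇ FIRST(S) = {a,b}; new: +{a,b}
  S→a A: FOLLOW(A) ⊇ FOLLOW(S) ⊇ {$,a,b}; new: +{$,a,b}
  S→b B: FOLLOW(B) ⊇ FOLLOW(S) ⊇ {$,a,b}; new: +{$,a,b}
  FOLLOW[S]={$,a,b}  FOLLOW[A]={$,a,b}  FOLLOW[B]={$,a,b}
pass 2: done
  FOLLOW[S]={$,a,b}  FOLLOW[A]={$,a,b}  FOLLOW[B]={$,a,b}

FOLLOW(S) = ["$", "a", "b"]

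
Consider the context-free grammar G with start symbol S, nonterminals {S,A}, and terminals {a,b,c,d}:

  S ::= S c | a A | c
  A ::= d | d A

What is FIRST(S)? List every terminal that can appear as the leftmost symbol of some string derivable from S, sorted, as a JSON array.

FIRST sets, iterate to fixpoint:
round 1:
  A via A→d: +{d}
  S via S→a A: +{a}
  S via S→c: +{c}
  FIRST[S]={a,c}  FIRST[A]={d}
round 2: — fixpoint
  FIRST[S]={a,c}  FIRST[A]={d}

FIRST(S) = ["a", "c"]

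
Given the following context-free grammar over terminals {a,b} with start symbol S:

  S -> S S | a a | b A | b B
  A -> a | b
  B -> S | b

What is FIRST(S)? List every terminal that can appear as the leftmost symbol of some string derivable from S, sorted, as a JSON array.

FIRST sets, iterate to fixpoint:
round 1:
  A via A→a: +{a}
  A via A→b: +{b}
  B via B→b: +{b}
  S via S→a a: +{a}
  S via S→b A: +{b}
  FIRST(S)={a,b}  FIRST(A)={a,b}  FIRST(B)={b}
round 2:
  B via B→S: +{a}
  FIRST(S)={a,b}  FIRST(A)={a,b}  FIRST(B)={a,b}
round 3: (no change)
  FIRST(S)={a,b}  FIRST(A)={a,b}  FIRST(B)={a,b}

FIRST(S) = ["a", "b"]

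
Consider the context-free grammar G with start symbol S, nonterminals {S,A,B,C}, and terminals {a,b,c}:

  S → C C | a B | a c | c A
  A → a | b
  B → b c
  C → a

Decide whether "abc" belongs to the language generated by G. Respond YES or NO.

CNF form of G:
  S -> C C | T1 A | T2 B | T2 T1
  A -> a | b
  B -> T0 T1
  C -> a
  T0 -> b
  T1 -> c
  T2 -> a

CYK fill:
  T[0,0] 'a' = {A,C,T2}  orig:{A,C}
  T[1,1] 'b' = {A,T0}  orig:{A}
  T[2,2] 'c' = {T1}  orig:{}
  T[0,1] 'ab' = ∅
  T[1,2] 'bc' = {B}
  T[0,2] 'abc' = {S}

S ∈ T[0,2] ⇒ YES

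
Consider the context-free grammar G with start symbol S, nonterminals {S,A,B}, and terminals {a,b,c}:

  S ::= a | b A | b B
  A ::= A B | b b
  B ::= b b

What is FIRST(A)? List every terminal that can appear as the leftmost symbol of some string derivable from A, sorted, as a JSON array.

FIRST sets, iterate to fixpoint:
[1]
  A via A→b b: +{b}
  B via B→b b: +{b}
  S via S→a: +{a}
  S via S→b A: +{b}
  FIRST[S]={a,b}  FIRST[A]={b}  FIRST[B]={b}
[2] (stable)
  FIRST[S]={a,b}  FIRST[A]={b}  FIRST[B]={b}

FIRST(A) = ["b"]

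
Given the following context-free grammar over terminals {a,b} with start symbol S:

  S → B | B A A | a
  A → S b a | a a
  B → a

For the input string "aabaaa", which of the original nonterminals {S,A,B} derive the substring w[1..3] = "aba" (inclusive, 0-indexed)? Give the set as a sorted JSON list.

CNF form of G:
  S -> B X3 | a
  A -> S X2 | T1 T1
  B -> a
  T0 -> b
  T1 -> a
  X2 -> T0 T1
  X3 -> A A

Fill CYK table bottom-up (cells [i..j] with 1 ≤ i ≤ j ≤ 3 only):
  T[1,1] 'a' = {B,S,T1}  orig:{B,S}
  T[2,2] 'b' = {T0}  orig:{}
  T[3,3] 'a' = {B,S,T1}  orig:{B,S}
  T[1,2] 'ab' = ∅
  T[2,3] 'ba' = {X2}  orig:{}
  T[1,3] 'aba' = {A}

Original NTs in T[1,3] deriving "aba": ["A"]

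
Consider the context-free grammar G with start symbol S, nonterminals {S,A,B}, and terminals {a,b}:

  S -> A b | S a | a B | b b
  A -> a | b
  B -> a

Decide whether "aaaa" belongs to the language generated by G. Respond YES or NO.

CNF form of G:
  S -> A T0 | S T1 | T0 T0 | T1 B
  A -> a | b
  B -> a
  T0 -> b
  T1 -> a

Fill CYK table bottom-up:
  cell(0,0) a: {A,B,T1}  orig:{A,B}
  cell(1,1) a: {A,B,T1}  orig:{A,B}
  cell(2,2) a: {A,B,T1}  orig:{A,B}
  cell(3,3) a: {A,B,T1}  orig:{A,B}
  cell(0,1) aa: {S}
  cell(1,2) aa: {S}
  cell(2,3) aa: {S}
  cell(0,2) aaa: {S}
  cell(1,3) aaa: {S}
  cell(0,3) aaaa: {S}

S ∈ T[0,3] ⇒ YES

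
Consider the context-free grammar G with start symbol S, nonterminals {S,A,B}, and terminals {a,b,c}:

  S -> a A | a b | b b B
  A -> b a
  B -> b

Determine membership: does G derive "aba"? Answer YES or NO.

CNF form of G:
  S -> T0 X2 | T1 A | T1 T0
  A -> T0 T1
  B -> b
  T0 -> b
  T1 -> a
  X2 -> T0 B

CYK fill:
  cell(0,0) a: {T1}  orig:{}
  cell(1,1) b: {B,T0}  orig:{B}
  cell(2,2) a: {T1}  orig:{}
  cell(0,1) ab: {S}
  cell(1,2) ba: {A}
  cell(0,2) aba: {S}

S ∈ T[0,2] ⇒ YES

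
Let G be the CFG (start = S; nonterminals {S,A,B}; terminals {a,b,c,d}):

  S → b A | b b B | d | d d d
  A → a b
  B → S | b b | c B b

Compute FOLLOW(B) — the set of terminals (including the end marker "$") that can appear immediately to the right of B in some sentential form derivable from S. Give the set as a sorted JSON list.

FIRST iteration:
iter 1:
  A via A→a b: +{a}
  B via B→b b: +{b}
  B via B→c B b: +{c}
  S via S→b A: +{b}
  S via S→d: +{d}
  FIRST(S)={b,d}  FIRST(A)={a}  FIRST(B)={b,c}
iter 2:
  B via B→S: +{d}
  FIRST(S)={b,d}  FIRST(A)={a}  FIRST(B)={b,c,d}
iter 3: (no change)
  FIRST(S)={b,d}  FIRST(A)={a}  FIRST(B)={b,c,d}

FOLLOW iteration:
seed FOLLOW(S) with $
iter 1:
  B→c B b: FOLLOW(B) ⊇ FIRST(b) = {b}; new: +{b}
  S→b A: FOLLOW(A) ⊇ FOLLOW(S) ⊇ {$}; new: +{$}
  S→b b B: FOLLOW(B) ⊇ FOLLOW(S) ⊇ {$}; new: +{$}
  FOLLOW[S]={$}  FOLLOW[A]={$}  FOLLOW[B]={$,b}
iter 2:
  B→S: FOLLOW(S) ⊇ FOLLOW(B) ⊇ {$,b}; new: +{b}
  S→b A: FOLLOW(A) ⊇ FOLLOW(S) ⊇ {$,b}; new: +{b}
  FOLLOW[S]={$,b}  FOLLOW[A]={$,b}  FOLLOW[B]={$,b}
iter 3: (no change)
  FOLLOW[S]={$,b}  FOLLOW[A]={$,b}  FOLLOW[B]={$,b}

FOLLOW(B) = ["$", "b"]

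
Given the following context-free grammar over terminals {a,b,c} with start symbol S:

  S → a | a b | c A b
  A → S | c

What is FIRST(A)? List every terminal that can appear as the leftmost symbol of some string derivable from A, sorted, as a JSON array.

Compute FIRST by fixpoint:
pass 1:
  A via A→c: +{c}
  S via S→a: +{a}
  S via S→c A b: +{c}
  FIRST(S)={a,c}  FIRST(A)={c}
pass 2:
  A via A→S: +{a}
  FIRST(S)={a,c}  FIRST(A)={a,c}
pass 3: (no change)
  FIRST(S)={a,c}  FIRST(A)={a,c}

FIRST(A) = ["a", "c"]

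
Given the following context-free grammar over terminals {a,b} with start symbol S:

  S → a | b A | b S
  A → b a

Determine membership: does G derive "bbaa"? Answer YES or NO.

Convert to CNF:
  S -> T0 A | T0 S | a
  A -> T0 T1
  T0 -> b
  T1 -> a

Fill CYK table bottom-up:
  cell(0,0) b: {T0}  orig:{}
  cell(1,1) b: {T0}  orig:{}
  cell(2,2) a: {S,T1}  orig:{S}
  cell(3,3) a: {S,T1}  orig:{S}
  cell(0,1) bb: ∅
  cell(1,2) ba: {A,S}
  cell(2,3) aa: ∅
  cell(0,2) bba: {S}
  cell(1,3) baa: ∅
  cell(0,3) bbaa: ∅

S ∉ T[0,3] ⇒ NO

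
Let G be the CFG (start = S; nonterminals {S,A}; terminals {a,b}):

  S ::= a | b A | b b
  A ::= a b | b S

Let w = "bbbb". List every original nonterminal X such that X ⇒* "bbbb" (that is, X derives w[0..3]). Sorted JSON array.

Convert to CNF:
  S -> T1 A | T1 T1 | a
  A -> T0 T1 | T1 S
  T0 -> a
  T1 -> b

Fill CYK table bottom-up — only the sub-triangle for w[0..3]:
  T[0,0] 'b' = {T1}  orig:{}
  T[1,1] 'b' = {T1}  orig:{}
  T[2,2] 'b' = {T1}  orig:{}
  T[3,3] 'b' = {T1}  orig:{}
  T[0,1] 'bb' = {S}
  T[1,2] 'bb' = {S}
  T[2,3] 'bb' = {S}
  T[0,2] 'bbb' = {A}
  T[1,3] 'bbb' = {A}
  T[0,3] 'bbbb' = {S}

Original NTs in T[0,3] deriving "bbbb": ["S"]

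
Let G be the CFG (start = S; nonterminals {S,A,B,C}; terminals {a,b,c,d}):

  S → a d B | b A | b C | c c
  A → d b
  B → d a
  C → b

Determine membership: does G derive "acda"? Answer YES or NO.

Convert to CNF:
  S -> T1 A | T1 C | T2 X4 | T3 T3
  A -> T0 T1
  B -> T0 T2
  C -> b
  T0 -> d
  T1 -> b
  T2 -> a
  T3 -> c
  X4 -> T0 B

Fill CYK table bottom-up:
  T[0,0] 'a' = {T2}  orig:{}
  T[1,1] 'c' = {T3}  orig:{}
  T[2,2] 'd' = {T0}  orig:{}
  T[3,3] 'a' = {T2}  orig:{}
  T[0,1] 'ac' = ∅
  T[1,2] 'cd' = ∅
  T[2,3] 'da' = {B}
  T[0,2] 'acd' = ∅
  T[1,3] 'cda' = ∅
  T[0,3] 'acda' = ∅

S ∉ T[0,3] ⇒ NO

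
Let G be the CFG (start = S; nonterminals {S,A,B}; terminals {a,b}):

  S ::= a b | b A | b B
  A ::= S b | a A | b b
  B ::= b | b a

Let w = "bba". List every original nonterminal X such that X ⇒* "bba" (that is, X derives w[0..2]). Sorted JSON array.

CNF form of G:
  S -> T0 A | T0 B | T1 T0
  A -> S T0 | T0 T0 | T1 A
  B -> T0 T1 | b
  T0 -> b
  T1 -> a

CYK table (by increasing span), restricted to cells inside w[0..2]:
  [0..0]={B,T0}  "b"  orig:{B}
  [1..1]={B,T0}  "b"  orig:{B}
  [2..2]={T1}  "a"  orig:{}
  [0..1]={A,S}  "bb"
  [1..2]={B}  "ba"
  [0..2]={S}  "bba"

Original NTs in T[0,2] deriving "bba": ["S"]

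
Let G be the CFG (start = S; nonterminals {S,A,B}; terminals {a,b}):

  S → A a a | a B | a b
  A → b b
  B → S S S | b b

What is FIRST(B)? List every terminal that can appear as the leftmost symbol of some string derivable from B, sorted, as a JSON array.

FIRST iteration:
[1]
  A via A→b b: +{b}
  B via B→b b: +{b}
  S via S→A a a: +{b}
  S via S→a B: +{a}
  FIRST(S)={a,b}  FIRST(A)={b}  FIRST(B)={b}
[2]
  B via B→S S S: +{a}
  FIRST(S)={a,b}  FIRST(A)={b}  FIRST(B)={a,b}
[3] done
  FIRST(S)={a,b}  FIRST(A)={b}  FIRST(B)={a,b}

FIRST(B) = ["a", "b"]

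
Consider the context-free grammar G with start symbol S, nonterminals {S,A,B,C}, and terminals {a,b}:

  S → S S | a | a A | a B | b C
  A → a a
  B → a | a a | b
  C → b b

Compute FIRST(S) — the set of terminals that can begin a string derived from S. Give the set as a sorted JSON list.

FIRST iteration:
[1]
  A via A→a a: +{a}
  B via B→a: +{a}
  B via B→b: +{b}
  C via C→b b: +{b}
  S via S→a: +{a}
  S via S→b C: +{b}
  S: {a,b}  A: {a}  B: {a,b}  C: {b}
[2] — fixpoint
  S: {a,b}  A: {a}  B: {a,b}  C: {b}

FIRST(S) = ["a", "b"]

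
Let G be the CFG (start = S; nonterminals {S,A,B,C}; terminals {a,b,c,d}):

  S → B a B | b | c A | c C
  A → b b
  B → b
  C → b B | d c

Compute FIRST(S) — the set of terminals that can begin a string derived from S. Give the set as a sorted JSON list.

FIRST sets, iterate to fixpoint:
round 1:
  A via A→b b: +{b}
  B via B→b: +{b}
  C via C→b B: +{b}
  C via C→d c: +{d}
  S via S→B a B: +{b}
  S via S→c A: +{c}
  FIRST[S]={b,c}  FIRST[A]={b}  FIRST[B]={b}  FIRST[C]={b,d}
round 2: done
  FIRST[S]={b,c}  FIRST[A]={b}  FIRST[B]={b}  FIRST[C]={b,d}

FIRST(S) = ["b", "c"]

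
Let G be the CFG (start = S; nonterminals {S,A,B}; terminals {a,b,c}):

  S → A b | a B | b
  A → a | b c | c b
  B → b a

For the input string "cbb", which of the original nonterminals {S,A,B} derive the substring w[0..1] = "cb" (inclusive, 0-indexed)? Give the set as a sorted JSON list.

Convert to CNF:
  S -> A T0 | T2 B | b
  A -> T0 T1 | T1 T0 | a
  B -> T0 T2
  T0 -> b
  T1 -> c
  T2 -> a

Fill CYK table bottom-up — only the sub-triangle for w[0..1]:
  [0..0]={T1}  "c"  orig:{}
  [1..1]={S,T0}  "b"  orig:{S}
  [0..1]={A}  "cb"

Original NTs in T[0,1] deriving "cb": ["A"]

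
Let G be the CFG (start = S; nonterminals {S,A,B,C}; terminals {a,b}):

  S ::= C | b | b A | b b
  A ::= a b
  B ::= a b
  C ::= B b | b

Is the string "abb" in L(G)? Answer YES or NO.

Convert to CNF:
  S -> B T1 | T1 A | T1 T1 | b
  A -> T0 T1
  B -> T0 T1
  C -> B T1 | b
  T0 -> a
  T1 -> b

CYK table (by increasing span):
  cell(0,0) a: {T0}  orig:{}
  cell(1,1) b: {C,S,T1}  orig:{C,S}
  cell(2,2) b: {C,S,T1}  orig:{C,S}
  cell(0,1) ab: {A,B}
  cell(1,2) bb: {S}
  cell(0,2) abb: {C,S}

S ∈ T[0,2] ⇒ YES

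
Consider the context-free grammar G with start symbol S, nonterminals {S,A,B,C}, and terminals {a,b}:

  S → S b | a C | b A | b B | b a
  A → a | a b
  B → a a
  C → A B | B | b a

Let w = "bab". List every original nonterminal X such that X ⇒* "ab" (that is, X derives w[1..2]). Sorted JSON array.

Convert to CNF:
  S -> S T1 | T0 C | T1 A | T1 B | T1 T0
  A -> T0 T1 | a
  B -> T0 T0
  C -> A B | T0 T0 | T1 T0
  T0 -> a
  T1 -> b

CYK fill — only the sub-triangle for w[1..2]:
  [1..1]={A,T0}  "a"  orig:{A}
  [2..2]={T1}  "b"  orig:{}
  [1..2]={A}  "ab"

Original NTs in T[1,2] deriving "ab": ["A"]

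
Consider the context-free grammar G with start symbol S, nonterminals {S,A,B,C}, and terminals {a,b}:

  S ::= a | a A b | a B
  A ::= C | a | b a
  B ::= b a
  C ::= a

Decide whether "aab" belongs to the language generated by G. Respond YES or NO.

Convert to CNF:
  S -> T1 B | T1 X2 | a
  A -> T0 T1 | a
  B -> T0 T1
  C -> a
  T0 -> b
  T1 -> a
  X2 -> A T0

CYK fill:
  T[0,0] 'a' = {A,C,S,T1}  orig:{A,C,S}
  T[1,1] 'a' = {A,C,S,T1}  orig:{A,C,S}
  T[2,2] 'b' = {T0}  orig:{}
  T[0,1] 'aa' = ∅
  T[1,2] 'ab' = {X2}  orig:{}
  T[0,2] 'aab' = {S}

S ∈ T[0,2] ⇒ YES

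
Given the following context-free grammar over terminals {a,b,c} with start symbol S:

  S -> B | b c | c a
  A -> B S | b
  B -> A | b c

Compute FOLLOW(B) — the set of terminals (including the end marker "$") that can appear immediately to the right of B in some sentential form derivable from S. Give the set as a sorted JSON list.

FIRST iteration:
iter 1:
  A via A→b: +{b}
  B via B→A: +{b}
  S via S→B: +{b}
  S via S→c a: +{c}
  FIRST(S)={b,c}  FIRST(A)={b}  FIRST(B)={b}
iter 2: (no change)
  FIRST(S)={b,c}  FIRST(A)={b}  FIRST(B)={b}

FOLLOW sets:
seed FOLLOW(S) with $
[1]
  A→B S: FOLLOW(B) ⊇ FIRST(S) = {b,c}; new: +{b,c}
  B→A: FOLLOW(A) ⊇ FOLLOW(B) ⊇ {b,c}; new: +{b,c}
  S→B: FOLLOW(B) ⊇ FOLLOW(S) ⊇ {$}; new: +{$}
  FOLLOW(S)={$}  FOLLOW(A)={b,c}  FOLLOW(B)={$,b,c}
[2]
  A→B S: FOLLOW(S) ⊇ FOLLOW(A) ⊇ {b,c}; new: +{b,c}
  B→A: FOLLOW(A) ⊇ FOLLOW(B) ⊇ {$,b,c}; new: +{$}
  FOLLOW(S)={$,b,c}  FOLLOW(A)={$,b,c}  FOLLOW(B)={$,b,c}
[3] (no change)
  FOLLOW(S)={$,b,c}  FOLLOW(A)={$,b,c}  FOLLOW(B)={$,b,c}

FOLLOW(B) = ["$", "b", "c"]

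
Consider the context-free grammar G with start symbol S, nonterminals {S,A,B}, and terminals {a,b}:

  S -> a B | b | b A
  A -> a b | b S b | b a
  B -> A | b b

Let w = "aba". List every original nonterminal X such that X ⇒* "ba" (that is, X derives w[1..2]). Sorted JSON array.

CNF form of G:
  S -> T0 B | T1 A | b
  A -> T0 T1 | T1 T0 | T1 X2
  B -> T0 T1 | T1 T0 | T1 T1 | T1 X3
  T0 -> a
  T1 -> b
  X2 -> S T1
  X3 -> S T1

Fill CYK table bottom-up, restricted to cells inside w[1..2]:
  cell(1,1) b: {S,T1}  orig:{S}
  cell(2,2) a: {T0}  orig:{}
  cell(1,2) ba: {A,B}

Original NTs in T[1,2] deriving "ba": ["A", "B"]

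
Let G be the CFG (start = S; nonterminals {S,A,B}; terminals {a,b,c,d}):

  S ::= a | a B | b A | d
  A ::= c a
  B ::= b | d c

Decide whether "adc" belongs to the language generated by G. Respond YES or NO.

CNF form of G:
  S -> T1 B | T3 A | a | d
  A -> T0 T1
  B -> T2 T0 | b
  T0 -> c
  T1 -> a
  T2 -> d
  T3 -> b

CYK fill:
  cell(0,0) a: {S,T1}  orig:{S}
  cell(1,1) d: {S,T2}  orig:{S}
  cell(2,2) c: {T0}  orig:{}
  cell(0,1) ad: ∅
  cell(1,2) dc: {B}
  cell(0,2) adc: {S}

S ∈ T[0,2] ⇒ YES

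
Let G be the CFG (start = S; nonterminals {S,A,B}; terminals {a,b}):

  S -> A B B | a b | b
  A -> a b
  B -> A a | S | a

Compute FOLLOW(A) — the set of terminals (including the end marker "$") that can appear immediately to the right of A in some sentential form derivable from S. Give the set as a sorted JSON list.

FIRST iteration:
pass 1:
  A via A→a b: +{a}
  B via B→A a: +{a}
  S via S→A B B: +{a}
  S via S→b: +{b}
  S: {a,b}  A: {a}  B: {a}
pass 2:
  B via B→S: +{b}
  S: {a,b}  A: {a}  B: {a,b}
pass 3: done
  S: {a,b}  A: {a}  B: {a,b}

Compute FOLLOW by fixpoint:
FOLLOW(S) := {$}
round 1:
  B→A a: FOLLOW(A) ⊇ FIRST(a) = {a}; new: +{a}
  S→A B B: FOLLOW(A) ⊇ FIRST(B) = {a,b}; new: +{b}
  S→A B B: FOLLOW(B) ⊇ FIRST(B) = {a,b}; new: +{a,b}
  S→A B B: FOLLOW(B) ⊇ FOLLOW(S) ⊇ {$}; new: +{$}
  S: {$}  A: {a,b}  B: {$,a,b}
round 2:
  B→S: FOLLOW(S) ⊇ FOLLOW(B) ⊇ {$,a,b}; new: +{a,b}
  S: {$,a,b}  A: {a,b}  B: {$,a,b}
round 3: (no change)
  S: {$,a,b}  A: {a,b}  B: {$,a,b}

FOLLOW(A) = ["a", "b"]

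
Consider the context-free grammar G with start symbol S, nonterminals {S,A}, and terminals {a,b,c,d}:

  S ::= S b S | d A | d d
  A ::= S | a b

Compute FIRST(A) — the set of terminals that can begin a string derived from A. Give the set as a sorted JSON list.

FIRST sets, iterate to fixpoint:
round 1:
  A via A→a b: +{a}
  S via S→d A: +{d}
  FIRST(S)={d}  FIRST(A)={a}
round 2:
  A via A→S: +{d}
  FIRST(S)={d}  FIRST(A)={a,d}
round 3: (no change)
  FIRST(S)={d}  FIRST(A)={a,d}

FIRST(A) = ["a", "d"]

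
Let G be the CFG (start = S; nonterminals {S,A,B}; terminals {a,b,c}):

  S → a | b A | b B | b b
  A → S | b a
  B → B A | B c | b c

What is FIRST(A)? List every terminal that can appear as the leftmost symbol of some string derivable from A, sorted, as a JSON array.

Compute FIRST by fixpoint:
round 1:
  A via A→b a: +{b}
  B via B→b c: +{b}
  S via S→a: +{a}
  S via S→b A: +{b}
  FIRST[S]={a,b}  FIRST[A]={b}  FIRST[B]={b}
round 2:
  A via A→S: +{a}
  FIRST[S]={a,b}  FIRST[A]={a,b}  FIRST[B]={b}
round 3: done
  FIRST[S]={a,b}  FIRST[A]={a,b}  FIRST[B]={b}

FIRST(A) = ["a", "b"]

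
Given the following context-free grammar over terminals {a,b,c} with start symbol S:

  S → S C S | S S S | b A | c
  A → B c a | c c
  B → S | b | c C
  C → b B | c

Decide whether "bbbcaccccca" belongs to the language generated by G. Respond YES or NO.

CNF form of G:
  S -> S X6 | S X7 | T2 A | c
  A -> B X3 | T0 T0
  B -> S X4 | S X5 | T0 C | T2 A | b | c
  C -> T2 B | c
  T0 -> c
  T1 -> a
  T2 -> b
  X3 -> T0 T1
  X4 -> C S
  X5 -> S S
  X6 -> C S
  X7 -> S S

CYK table (by increasing span):
  [0..0]={B,T2}  "b"  orig:{B}
  [1..1]={B,T2}  "b"  orig:{B}
  [2..2]={B,T2}  "b"  orig:{B}
  [3..3]={B,C,S,T0}  "c"  orig:{B,C,S}
  [4..4]={T1}  "a"  orig:{}
  [5..5]={B,C,S,T0}  "c"  orig:{B,C,S}
  [6..6]={B,C,S,T0}  "c"  orig:{B,C,S}
  [7..7]={B,C,S,T0}  "c"  orig:{B,C,S}
  [8..8]={B,C,S,T0}  "c"  orig:{B,C,S}
  [9..9]={B,C,S,T0}  "c"  orig:{B,C,S}
  [10..10]={T1}  "a"  orig:{}
  [0..1]={C}  "bb"
  [1..2]={C}  "bb"
  [2..3]={C}  "bc"
  [3..4]={X3}  "ca"  orig:{}
  [4..5]=∅  "ac"
  [5..6]={A,B,X4,X5,X6,X7}  "cc"  orig:{A,B}
  [6..7]={A,B,X4,X5,X6,X7}  "cc"  orig:{A,B}
  [7..8]={A,B,X4,X5,X6,X7}  "cc"  orig:{A,B}
  [8..9]={A,B,X4,X5,X6,X7}  "cc"  orig:{A,B}
  [9..10]={X3}  "ca"  orig:{}
  [0..2]=∅  "bbb"
  [1..3]={X4,X6}  "bbc"  orig:{}
  [2..4]={A}  "bca"
  [3..5]=∅  "cac"
  [4..6]=∅  "acc"
  [5..7]={B,S}  "ccc"
  [6..8]={B,S}  "ccc"
  [7..9]={B,S}  "ccc"
  [8..10]={A}  "cca"
  [0..3]=∅  "bbbc"
  [1..4]={B,S}  "bbca"
  [2..5]=∅  "bcac"
  [3..6]=∅  "cacc"
  [4..7]=∅  "accc"
  [5..8]={X4,X5,X6,X7}  "cccc"  orig:{}
  [6..9]={X4,X5,X6,X7}  "cccc"  orig:{}
  [7..10]={A}  "ccca"
  [0..4]={C}  "bbbca"
  [1..5]={X5,X7}  "bbcac"  orig:{}
  [2..6]=∅  "bcacc"
  [3..7]=∅  "caccc"
  [4..8]=∅  "acccc"
  [5..9]={B,S}  "ccccc"
  [6..10]={A}  "cccca"
  [0..5]={X4,X6}  "bbbcac"  orig:{}
  [1..6]={B,S}  "bbcacc"
  [2..7]=∅  "bcaccc"
  [3..8]=∅  "cacccc"
  [4..9]=∅  "accccc"
  [5..10]=∅  "ccccca"
  [0..6]={C}  "bbbcacc"
  [1..7]={X5,X7}  "bbcaccc"  orig:{}
  [2..8]=∅  "bcacccc"
  [3..9]=∅  "caccccc"
  [4..10]=∅  "accccca"
  [0..7]={X4,X6}  "bbbcaccc"  orig:{}
  [1..8]={B,S}  "bbcacccc"
  [2..9]=∅  "bcaccccc"
  [3..10]=∅  "caccccca"
  [0..8]={C}  "bbbcacccc"
  [1..9]={X5,X7}  "bbcaccccc"  orig:{}
  [2..10]=∅  "bcaccccca"
  [0..9]={X4,X6}  "bbbcaccccc"  orig:{}
  [1..10]={A}  "bbcaccccca"
  [0..10]={B,S}  "bbbcaccccca"

S ∈ T[0,10] ⇒ YES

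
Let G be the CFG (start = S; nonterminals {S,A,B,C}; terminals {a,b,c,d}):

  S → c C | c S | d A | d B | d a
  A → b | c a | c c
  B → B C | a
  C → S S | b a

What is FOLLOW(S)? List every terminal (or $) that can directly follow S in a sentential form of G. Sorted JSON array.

FIRST iteration:
pass 1:
  A via A→b: +{b}
  A via A→c a: +{c}
  B via B→a: +{a}
  C via C→b a: +{b}
  S via S→c C: +{c}
  S via S→d A: +{d}
  FIRST(S)={c,d}  FIRST(A)={b,c}  FIRST(B)={a}  FIRST(C)={b}
pass 2:
  C via C→S S: +{c,d}
  FIRST(S)={c,d}  FIRST(A)={b,c}  FIRST(B)={a}  FIRST(C)={b,c,d}
pass 3: (stable)
  FIRST(S)={c,d}  FIRST(A)={b,c}  FIRST(B)={a}  FIRST(C)={b,c,d}

FOLLOW sets:
initialize: $ ∈ FOLLOW(S)
[1]
  B→B C: FOLLOW(B) ⊇ FIRST(C) = {b,c,d}; new: +{b,c,d}
  B→B C: FOLLOW(C) ⊇ FOLLOW(B) ⊇ {b,c,d}; new: +{b,c,d}
  C→S S: FOLLOW(S) ⊇ FIRST(S) = {c,d}; new: +{c,d}
  C→S S: FOLLOW(S) ⊇ FOLLOW(C) ⊇ {b,c,d}; new: +{b}
  S→c C: FOLLOW(C) ⊇ FOLLOW(S) ⊇ {$,b,c,d}; new: +{$}
  S→d A: FOLLOW(A) ⊇ FOLLOW(S) ⊇ {$,b,c,d}; new: +{$,b,c,d}
  S→d B: FOLLOW(B) ⊇ FOLLOW(S) ⊇ {$,b,c,d}; new: +{$}
  FOLLOW(S)={$,b,c,d}  FOLLOW(A)={$,b,c,d}  FOLLOW(B)={$,b,c,d}  FOLLOW(C)={$,b,c,d}
[2] (no change)
  FOLLOW(S)={$,b,c,d}  FOLLOW(A)={$,b,c,d}  FOLLOW(B)={$,b,c,d}  FOLLOW(C)={$,b,c,d}

FOLLOW(S) = ["$", "b", "c", "d"]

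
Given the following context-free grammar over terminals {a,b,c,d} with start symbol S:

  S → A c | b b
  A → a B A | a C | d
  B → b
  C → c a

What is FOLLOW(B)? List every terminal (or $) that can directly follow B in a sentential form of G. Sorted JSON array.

FIRST iteration:
[1]
  A via A→a B A: +{a}
  A via A→d: +{d}
  B via B→b: +{b}
  C via C→c a: +{c}
  S via S→A c: +{a,d}
  S via S→b b: +{b}
  S: {a,b,d}  A: {a,d}  B: {b}  C: {c}
[2] (no change)
  S: {a,b,d}  A: {a,d}  B: {b}  C: {c}

FOLLOW iteration:
initialize: $ ∈ FOLLOW(S)
pass 1:
  A→a B A: FOLLOW(B) ⊇ FIRST(A) = {a,d}; new: +{a,d}
  S→A c: FOLLOW(A) ⊇ FIRST(c) = {c}; new: +{c}
  S: {$}  A: {c}  B: {a,d}  C: {}
pass 2:
  A→a C: FOLLOW(C) ⊇ FOLLOW(A) ⊇ {c}; new: +{c}
  S: {$}  A: {c}  B: {a,d}  C: {c}
pass 3: (stable)
  S: {$}  A: {c}  B: {a,d}  C: {c}

FOLLOW(B) = ["a", "d"]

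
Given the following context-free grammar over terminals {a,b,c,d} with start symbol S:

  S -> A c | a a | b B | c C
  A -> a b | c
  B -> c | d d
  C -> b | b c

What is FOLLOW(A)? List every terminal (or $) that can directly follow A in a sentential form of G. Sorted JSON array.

FIRST iteration:
[1]
  A via A→a b: +{a}
  A via A→c: +{c}
  B via B→c: +{c}
  B via B→d d: +{d}
  C via C→b: +{b}
  S via S→A c: +{a,c}
  S via S→b B: +{b}
  S: {a,b,c}  A: {a,c}  B: {c,d}  C: {b}
[2] (no change)
  S: {a,b,c}  A: {a,c}  B: {c,d}  C: {b}

Compute FOLLOW by fixpoint:
initialize: $ ∈ FOLLOW(S)
pass 1:
  S→A c: FOLLOW(A) ⊇ FIRST(c) = {c}; new: +{c}
  S→b B: FOLLOW(B) ⊇ FOLLOW(S) ⊇ {$}; new: +{$}
  S→c C: FOLLOW(C) ⊇ FOLLOW(S) ⊇ {$}; new: +{$}
  FOLLOW[S]={$}  FOLLOW[A]={c}  FOLLOW[B]={$}  FOLLOW[C]={$}
pass 2: — fixpoint
  FOLLOW[S]={$}  FOLLOW[A]={c}  FOLLOW[B]={$}  FOLLOW[C]={$}

FOLLOW(A) = ["c"]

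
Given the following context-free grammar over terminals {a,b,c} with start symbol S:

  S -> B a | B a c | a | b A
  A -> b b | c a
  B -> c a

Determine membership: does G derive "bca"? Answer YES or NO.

CNF form of G:
  S -> B T2 | B X3 | T0 A | a
  A -> T0 T0 | T1 T2
  B -> T1 T2
  T0 -> b
  T1 -> c
  T2 -> a
  X3 -> T2 T1

Fill CYK table bottom-up:
  T[0,0] 'b' = {T0}  orig:{}
  T[1,1] 'c' = {T1}  orig:{}
  T[2,2] 'a' = {S,T2}  orig:{S}
  T[0,1] 'bc' = ∅
  T[1,2] 'ca' = {A,B}
  T[0,2] 'bca' = {S}

S ∈ T[0,2] ⇒ YES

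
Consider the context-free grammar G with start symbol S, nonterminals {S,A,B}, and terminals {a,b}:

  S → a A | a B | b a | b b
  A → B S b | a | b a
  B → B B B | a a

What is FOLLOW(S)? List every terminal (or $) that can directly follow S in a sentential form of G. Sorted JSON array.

Compute FIRST by fixpoint:
[1]
  A via A→a: +{a}
  A via A→b a: +{b}
  B via B→a a: +{a}
  S via S→a A: +{a}
  S via S→b a: +{b}
  FIRST[S]={a,b}  FIRST[A]={a,b}  FIRST[B]={a}
[2] (no change)
  FIRST[S]={a,b}  FIRST[A]={a,b}  FIRST[B]={a}

FOLLOW sets:
seed FOLLOW(S) with $
[1]
  A→B S b: FOLLOW(B) ⊇ FIRST(S) = {a,b}; new: +{a,b}
  A→B S b: FOLLOW(S) ⊇ FIRST(b) = {b}; new: +{b}
  S→a A: FOLLOW(A) ⊇ FOLLOW(S) ⊇ {$,b}; new: +{$,b}
  S→a B: FOLLOW(B) ⊇ FOLLOW(S) ⊇ {$,b}; new: +{$}
  FOLLOW[S]={$,b}  FOLLOW[A]={$,b}  FOLLOW[B]={$,a,b}
[2] — fixpoint
  FOLLOW[S]={$,b}  FOLLOW[A]={$,b}  FOLLOW[B]={$,a,b}

FOLLOW(S) = ["$", "b"]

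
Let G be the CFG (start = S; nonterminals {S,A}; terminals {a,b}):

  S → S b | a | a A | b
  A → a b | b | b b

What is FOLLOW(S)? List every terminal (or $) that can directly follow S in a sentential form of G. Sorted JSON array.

Compute FIRST by fixpoint:
iter 1:
  A via A→a b: +{a}
  A via A→b: +{b}
  S via S→a: +{a}
  S via S→b: +{b}
  S: {a,b}  A: {a,b}
iter 2: (stable)
  S: {a,b}  A: {a,b}

FOLLOW sets:
FOLLOW(S) := {$}
pass 1:
  S→S b: FOLLOW(S) ⊇ FIRST(b) = {b}; new: +{b}
  S→a A: FOLLOW(A) ⊇ FOLLOW(S) ⊇ {$,b}; new: +{$,b}
  S: {$,b}  A: {$,b}
pass 2: — fixpoint
  S: {$,b}  A: {$,b}

FOLLOW(S) = ["$", "b"]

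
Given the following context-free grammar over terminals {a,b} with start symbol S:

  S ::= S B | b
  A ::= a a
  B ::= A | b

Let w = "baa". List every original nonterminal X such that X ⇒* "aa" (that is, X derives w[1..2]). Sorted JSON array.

Convert to CNF:
  S -> S B | b
  A -> T0 T0
  B -> T0 T0 | b
  T0 -> a

CYK fill — only the sub-triangle for w[1..2]:
  cell(1,1) a: {T0}  orig:{}
  cell(2,2) a: {T0}  orig:{}
  cell(1,2) aa: {A,B}

Original NTs in T[1,2] deriving "aa": ["A", "B"]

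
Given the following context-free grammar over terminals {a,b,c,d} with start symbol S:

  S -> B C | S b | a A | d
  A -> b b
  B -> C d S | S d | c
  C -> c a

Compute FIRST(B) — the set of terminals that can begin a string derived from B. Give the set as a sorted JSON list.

FIRST sets, iterate to fixpoint:
pass 1:
  A via A→b b: +{b}
  B via B→c: +{c}
  C via C→c a: +{c}
  S via S→B C: +{c}
  S via S→a A: +{a}
  S via S→d: +{d}
  S: {a,c,d}  A: {b}  B: {c}  C: {c}
pass 2:
  B via B→S d: +{a,d}
  S: {a,c,d}  A: {b}  B: {a,c,d}  C: {c}
pass 3: (stable)
  S: {a,c,d}  A: {b}  B: {a,c,d}  C: {c}

FIRST(B) = ["a", "c", "d"]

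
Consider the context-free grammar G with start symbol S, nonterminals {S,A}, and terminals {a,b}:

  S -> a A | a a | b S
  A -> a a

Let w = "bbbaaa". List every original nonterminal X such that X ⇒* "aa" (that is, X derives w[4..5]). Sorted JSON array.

CNF form of G:
  S -> T0 A | T0 T0 | T1 S
  A -> T0 T0
  T0 -> a
  T1 -> b

CYK table (by increasing span) — only the sub-triangle for w[4..5]:
  T[4,4] 'a' = {T0}  orig:{}
  T[5,5] 'a' = {T0}  orig:{}
  T[4,5] 'aa' = {A,S}

Original NTs in T[4,5] deriving "aa": ["A", "S"]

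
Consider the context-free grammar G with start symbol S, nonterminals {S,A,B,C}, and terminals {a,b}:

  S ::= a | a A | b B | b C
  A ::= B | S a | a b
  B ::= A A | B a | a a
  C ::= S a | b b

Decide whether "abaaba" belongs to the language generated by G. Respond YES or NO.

CNF form of G:
  S -> T0 A | T1 B | T1 C | a
  A -> A A | B T0 | S T0 | T0 T0 | T0 T1
  B -> A A | B T0 | T0 T0
  C -> S T0 | T1 T1
  T0 -> a
  T1 -> b

Fill CYK table bottom-up:
  [0..0]={S,T0}  "a"  orig:{S}
  [1..1]={T1}  "b"  orig:{}
  [2..2]={S,T0}  "a"  orig:{S}
  [3..3]={S,T0}  "a"  orig:{S}
  [4..4]={T1}  "b"  orig:{}
  [5..5]={S,T0}  "a"  orig:{S}
  [0..1]={A}  "ab"
  [1..2]=∅  "ba"
  [2..3]={A,B,C}  "aa"
  [3..4]={A}  "ab"
  [4..5]=∅  "ba"
  [0..2]=∅  "aba"
  [1..3]={S}  "baa"
  [2..4]={S}  "aab"
  [3..5]=∅  "aba"
  [0..3]={A,B}  "abaa"
  [1..4]=∅  "baab"
  [2..5]={A,C}  "aaba"
  [0..4]=∅  "abaab"
  [1..5]={S}  "baaba"
  [0..5]={A,B}  "abaaba"

S ∉ T[0,5] ⇒ NO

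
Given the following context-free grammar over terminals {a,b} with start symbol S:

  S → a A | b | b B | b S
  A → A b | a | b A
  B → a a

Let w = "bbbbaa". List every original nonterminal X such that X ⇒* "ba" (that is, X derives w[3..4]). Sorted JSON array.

Convert to CNF:
  S -> T0 B | T0 S | T1 A | b
  A -> A T0 | T0 A | a
  B -> T1 T1
  T0 -> b
  T1 -> a

CYK table (by increasing span), restricted to cells inside w[3..4]:
  T[3,3] 'b' = {S,T0}  orig:{S}
  T[4,4] 'a' = {A,T1}  orig:{A}
  T[3,4] 'ba' = {A}

Original NTs in T[3,4] deriving "ba": ["A"]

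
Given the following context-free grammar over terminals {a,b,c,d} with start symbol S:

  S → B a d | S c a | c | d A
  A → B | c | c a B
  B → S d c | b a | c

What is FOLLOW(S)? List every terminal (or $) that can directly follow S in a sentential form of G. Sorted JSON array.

FIRST iteration:
round 1:
  A via A→c: +{c}
  B via B→b a: +{b}
  B via B→c: +{c}
  S via S→B a d: +{b,c}
  S via S→d A: +{d}
  FIRST[S]={b,c,d}  FIRST[A]={c}  FIRST[B]={b,c}
round 2:
  A via A→B: +{b}
  B via B→S d c: +{d}
  FIRST[S]={b,c,d}  FIRST[A]={b,c}  FIRST[B]={b,c,d}
round 3:
  A via A→B: +{d}
  FIRST[S]={b,c,d}  FIRST[A]={b,c,d}  FIRST[B]={b,c,d}
round 4: done
  FIRST[S]={b,c,d}  FIRST[A]={b,c,d}  FIRST[B]={b,c,d}

Compute FOLLOW by fixpoint:
seed FOLLOW(S) with $
pass 1:
  B→S d c: FOLLOW(S) ⊇ FIRST(d) = {d}; new: +{d}
  S→B a d: FOLLOW(B) ⊇ FIRST(a) = {a}; new: +{a}
  S→S c a: FOLLOW(S) ⊇ FIRST(c) = {c}; new: +{c}
  S→d A: FOLLOW(A) ⊇ FOLLOW(S) ⊇ {$,c,d}; new: +{$,c,d}
  FOLLOW(S)={$,c,d}  FOLLOW(A)={$,c,d}  FOLLOW(B)={a}
pass 2:
  A→B: FOLLOW(B) ⊇ FOLLOW(A) ⊇ {$,c,d}; new: +{$,c,d}
  FOLLOW(S)={$,c,d}  FOLLOW(A)={$,c,d}  FOLLOW(B)={$,a,c,d}
pass 3: done
  FOLLOW(S)={$,c,d}  FOLLOW(A)={$,c,d}  FOLLOW(B)={$,a,c,d}

FOLLOW(S) = ["$", "c", "d"]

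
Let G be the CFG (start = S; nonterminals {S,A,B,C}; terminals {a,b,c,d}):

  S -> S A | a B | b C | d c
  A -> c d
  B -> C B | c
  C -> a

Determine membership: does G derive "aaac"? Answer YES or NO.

CNF form of G:
  S -> S A | T1 T0 | T2 B | T3 C
  A -> T0 T1
  B -> C B | c
  C -> a
  T0 -> c
  T1 -> d
  T2 -> a
  T3 -> b

CYK table (by increasing span):
  cell(0,0) a: {C,T2}  orig:{C}
  cell(1,1) a: {C,T2}  orig:{C}
  cell(2,2) a: {C,T2}  orig:{C}
  cell(3,3) c: {B,T0}  orig:{B}
  cell(0,1) aa: ∅
  cell(1,2) aa: ∅
  cell(2,3) ac: {B,S}
  cell(0,2) aaa: ∅
  cell(1,3) aac: {B,S}
  cell(0,3) aaac: {B,S}

S ∈ T[0,3] ⇒ YES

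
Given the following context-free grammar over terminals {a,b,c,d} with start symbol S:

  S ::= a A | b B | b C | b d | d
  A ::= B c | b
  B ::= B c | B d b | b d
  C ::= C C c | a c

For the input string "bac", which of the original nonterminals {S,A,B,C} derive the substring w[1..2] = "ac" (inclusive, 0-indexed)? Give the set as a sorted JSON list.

CNF form of G:
  S -> T2 B | T2 C | T2 T1 | T3 A | d
  A -> B T0 | b
  B -> B T0 | B X4 | T2 T1
  C -> C X5 | T3 T0
  T0 -> c
  T1 -> d
  T2 -> b
  T3 -> a
  X4 -> T1 T2
  X5 -> C T0

CYK table (by increasing span) — only the sub-triangle for w[1..2]:
  [1..1]={T3}  "a"  orig:{}
  [2..2]={T0}  "c"  orig:{}
  [1..2]={C}  "ac"

Original NTs in T[1,2] deriving "ac": ["C"]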